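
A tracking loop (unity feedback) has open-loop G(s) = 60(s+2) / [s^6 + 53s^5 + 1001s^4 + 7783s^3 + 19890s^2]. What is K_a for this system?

The denominator has no term below 19890s^2 — 2 poles at s=0, type 2.
K_a = lim_{s→0} s^2·G(s) = 60·2 / 19890 = 4/663.

4/663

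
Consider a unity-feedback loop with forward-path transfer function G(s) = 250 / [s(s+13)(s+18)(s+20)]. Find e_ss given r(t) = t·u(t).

18.72

The open loop has one pole at the origin → type 1 system.
K_v = lim_{s→0} s·G(s) = 250 / (13·18·20) = 25/468.
e_ss = 1/K_v = 1/(25/468) = 18.72.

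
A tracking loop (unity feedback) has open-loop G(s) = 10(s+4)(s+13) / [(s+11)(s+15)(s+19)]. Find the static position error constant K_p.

System type = 0 (no poles at s=0).
K_p = lim_{s→0} G(s) = 10·4·13 / (11·15·19) = 104/627.

104/627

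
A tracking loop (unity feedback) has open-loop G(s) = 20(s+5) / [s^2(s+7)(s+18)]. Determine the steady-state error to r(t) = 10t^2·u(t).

25.2

Two free integrators in G(s): this is a type 2 system.
K_a = lim_{s→0} s^2·G(s) = 20·5 / (7·18) = 50/63.
r(t) = 10t^2 gives R(s) = 20/s^3.
e_ss = 20/K_a = 20/(50/63) = 25.2.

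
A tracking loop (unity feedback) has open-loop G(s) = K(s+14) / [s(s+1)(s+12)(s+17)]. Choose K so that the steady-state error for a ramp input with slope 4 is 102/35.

20

One free integrator in G(s): this is a type 1 system.
K_v = lim_{s→0} s·G(s) = K·14 / (1·12·17) = (7/102)·K.
e_ss = 4/K_v = 102/35 ⇒ K_v = 70/51 ⇒ K = (70/51)/(7/102) = 20.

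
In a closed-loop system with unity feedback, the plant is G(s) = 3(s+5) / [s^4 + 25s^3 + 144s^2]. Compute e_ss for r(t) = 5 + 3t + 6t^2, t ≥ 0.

115.2

The denominator has no term below 144s^2 — 2 poles at s=0, type 2. By superposition:
  • 5: tracked with zero error.
  • 3t: tracked with zero error.
  • 6t^2: e_ss = 12/K_a with K_a=5/48 → 115.2.
Total e_ss = 115.2.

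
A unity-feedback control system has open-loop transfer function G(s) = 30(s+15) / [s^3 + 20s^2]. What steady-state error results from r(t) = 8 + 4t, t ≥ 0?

Factoring s^2 from the denominator leaves a polynomial with constant term 20, so the system is type 2. Taking each input component in turn:
  • 8: tracked with zero error.
  • 4t: tracked with zero error.
Total e_ss = 0.

0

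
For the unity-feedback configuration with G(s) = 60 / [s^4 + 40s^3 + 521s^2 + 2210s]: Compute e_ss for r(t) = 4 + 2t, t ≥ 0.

221/3

Factoring s from the denominator leaves a polynomial with constant term 2210, so the system is type 1. Taking each input component in turn:
  • 4: tracked with zero error.
  • 2t: e_ss = 2/K_v with K_v=6/221 → 221/3.
Total e_ss = 221/3.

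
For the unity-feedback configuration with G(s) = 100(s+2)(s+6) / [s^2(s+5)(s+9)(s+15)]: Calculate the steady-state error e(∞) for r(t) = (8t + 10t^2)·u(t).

Two free integrators in G(s): this is a type 2 system. Taking each input component in turn:
  • 8t: tracked with zero error.
  • 10t^2: e_ss = 20/K_a with K_a=16/9 → 11.25.
Total e_ss = 11.25.

11.25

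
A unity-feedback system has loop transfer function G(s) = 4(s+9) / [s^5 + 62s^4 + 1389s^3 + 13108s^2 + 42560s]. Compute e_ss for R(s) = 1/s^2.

10640/9

Lowest-order denominator term is 42560s, so the open loop has 1 pole at the origin → type 1 system.
K_v = lim_{s→0} s·G(s) = 4·9 / 42560 = 9/10640.
e_ss = 1/K_v = 1/(9/10640) = 10640/9.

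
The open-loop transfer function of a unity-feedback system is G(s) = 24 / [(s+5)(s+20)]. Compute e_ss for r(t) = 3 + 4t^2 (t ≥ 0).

System type = 0 (no poles at s=0). Treating each term separately:
  • 3: e_ss = 3/(1+K_p) with K_p=0.24 → 75/31.
  • 4t^2: a type-0 system cannot track it, e_ss → ∞.
The unbounded component dominates.

infinity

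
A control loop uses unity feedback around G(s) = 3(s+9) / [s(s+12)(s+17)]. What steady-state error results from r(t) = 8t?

544/9

The open loop has one pole at the origin → type 1 system.
K_v = lim_{s→0} s·G(s) = 3·9 / (12·17) = 9/68.
e_ss = 8/K_v = 8/(9/68) = 544/9.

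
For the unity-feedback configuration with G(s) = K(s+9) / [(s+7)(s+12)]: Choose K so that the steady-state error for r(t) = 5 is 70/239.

150

System type = 0 (no poles at s=0).
K_p = lim_{s→0} G(s) = K·9 / (7·12) = (3/28)·K.
e_ss = 5/(1 + K_p) = 70/239 ⇒ 1 + (3/28)·K = 239/14 ⇒ K = 150.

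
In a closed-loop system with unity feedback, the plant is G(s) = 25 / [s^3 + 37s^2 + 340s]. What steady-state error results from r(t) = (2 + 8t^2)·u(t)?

infinity

Factoring s from the denominator leaves a polynomial with constant term 340, so the system is type 1. Treating each term separately:
  • 2: tracked with zero error.
  • 8t^2: a type-1 system cannot track it, e_ss → ∞.
The unbounded component dominates.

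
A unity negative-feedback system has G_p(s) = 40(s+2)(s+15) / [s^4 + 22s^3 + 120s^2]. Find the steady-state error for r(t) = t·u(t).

0

Lowest-order denominator term is 120s^2, so the open loop has 2 poles at the origin → type 2 system.
A type-2 system has K_v = ∞, so it tracks a ramp input with zero steady-state error.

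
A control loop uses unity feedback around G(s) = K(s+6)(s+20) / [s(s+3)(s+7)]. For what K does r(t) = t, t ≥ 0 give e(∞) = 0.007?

One free integrator in G(s): this is a type 1 system.
K_v = lim_{s→0} s·G(s) = K·6·20 / (3·7) = (40/7)·K.
e_ss = 1/K_v = 0.007 ⇒ K_v = 1000/7 ⇒ K = (1000/7)/(40/7) = 25.

25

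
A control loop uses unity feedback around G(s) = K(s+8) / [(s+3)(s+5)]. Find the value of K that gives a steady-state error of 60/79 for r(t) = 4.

8

The open loop has no poles at the origin → type 0 system.
K_p = lim_{s→0} G(s) = K·8 / (3·5) = (8/15)·K.
e_ss = 4/(1 + K_p) = 60/79 ⇒ 1 + (8/15)·K = 79/15 ⇒ K = 8.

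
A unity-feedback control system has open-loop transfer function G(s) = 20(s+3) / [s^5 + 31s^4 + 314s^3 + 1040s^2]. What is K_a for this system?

Factoring s^2 from the denominator leaves a polynomial with constant term 1040, so the system is type 2.
K_a = lim_{s→0} s^2·G(s) = 20·3 / 1040 = 3/52.

3/52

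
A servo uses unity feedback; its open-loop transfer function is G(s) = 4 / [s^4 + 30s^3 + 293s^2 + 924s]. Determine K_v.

1/231

Lowest-order denominator term is 924s, so the open loop has 1 pole at the origin → type 1 system.
K_v = lim_{s→0} s·G(s) = 4 / 924 = 1/231.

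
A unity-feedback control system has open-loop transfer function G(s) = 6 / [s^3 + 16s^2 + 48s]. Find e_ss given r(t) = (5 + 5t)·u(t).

The denominator has no term below 48s — 1 pole at s=0, type 1. Treating each term separately:
  • 5: tracked with zero error.
  • 5t: e_ss = 5/K_v with K_v=0.125 → 40.
Total e_ss = 40.

40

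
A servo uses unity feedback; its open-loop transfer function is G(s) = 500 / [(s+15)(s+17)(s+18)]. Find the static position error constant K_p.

50/459

No free integrators in G(s): this is a type 0 system.
K_p = lim_{s→0} G(s) = 500 / (15·17·18) = 50/459.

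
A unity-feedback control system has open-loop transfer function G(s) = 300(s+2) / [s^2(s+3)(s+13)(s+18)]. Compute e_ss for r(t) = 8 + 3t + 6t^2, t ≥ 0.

14.04

G(s) has two factors of s in the denominator, so the system is type 2. Taking each input component in turn:
  • 8: tracked with zero error.
  • 3t: tracked with zero error.
  • 6t^2: e_ss = 12/K_a with K_a=100/117 → 14.04.
Total e_ss = 14.04.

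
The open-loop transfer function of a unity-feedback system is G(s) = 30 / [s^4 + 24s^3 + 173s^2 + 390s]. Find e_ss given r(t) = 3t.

Factoring s from the denominator leaves a polynomial with constant term 390, so the system is type 1.
K_v = lim_{s→0} s·G(s) = 30 / 390 = 1/13.
e_ss = 3/K_v = 3/(1/13) = 39.

39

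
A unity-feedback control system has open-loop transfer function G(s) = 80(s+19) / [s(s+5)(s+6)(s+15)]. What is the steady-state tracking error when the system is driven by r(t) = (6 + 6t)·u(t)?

135/76

G(s) has one factor of s in the denominator, so the system is type 1. Taking each input component in turn:
  • 6: tracked with zero error.
  • 6t: e_ss = 6/K_v with K_v=152/45 → 135/76.
Total e_ss = 135/76.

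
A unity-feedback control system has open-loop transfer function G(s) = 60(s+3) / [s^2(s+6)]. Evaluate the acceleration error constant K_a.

System type = 2 (two poles at s=0).
K_a = lim_{s→0} s^2·G(s) = 60·3 / (6) = 30.

30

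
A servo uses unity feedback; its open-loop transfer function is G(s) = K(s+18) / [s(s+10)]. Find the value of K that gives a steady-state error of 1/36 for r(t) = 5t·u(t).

The open loop has one pole at the origin → type 1 system.
K_v = lim_{s→0} s·G(s) = K·18 / (10) = 1.8·K.
e_ss = 5/K_v = 1/36 ⇒ K_v = 180 ⇒ K = 180/1.8 = 100.

100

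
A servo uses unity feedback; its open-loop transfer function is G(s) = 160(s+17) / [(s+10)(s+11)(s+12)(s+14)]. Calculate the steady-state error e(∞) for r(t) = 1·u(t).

G(s) has no factors of s in the denominator, so the system is type 0.
K_p = lim_{s→0} G(s) = 160·17 / (10·11·12·14) = 34/231.
e_ss = 1/(1 + K_p) = 1/(265/231) = 231/265.

231/265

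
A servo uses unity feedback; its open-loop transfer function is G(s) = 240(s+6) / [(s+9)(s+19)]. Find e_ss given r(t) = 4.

The open loop has no poles at the origin → type 0 system.
K_p = lim_{s→0} G(s) = 240·6 / (9·19) = 160/19.
e_ss = 4/(1 + K_p) = 4/(179/19) = 76/179.

76/179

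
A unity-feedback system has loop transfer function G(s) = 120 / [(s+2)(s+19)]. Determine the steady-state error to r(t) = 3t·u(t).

infinity

The open loop has no poles at the origin → type 0 system.
K_v = lim_{s→0} s·G(s) = 0; the steady-state error to this ramp input grows without bound.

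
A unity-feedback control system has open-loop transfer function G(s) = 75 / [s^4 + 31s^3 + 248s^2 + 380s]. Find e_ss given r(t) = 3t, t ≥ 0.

15.2

The denominator has no term below 380s — 1 pole at s=0, type 1.
K_v = lim_{s→0} s·G(s) = 75 / 380 = 15/76.
e_ss = 3/K_v = 3/(15/76) = 15.2.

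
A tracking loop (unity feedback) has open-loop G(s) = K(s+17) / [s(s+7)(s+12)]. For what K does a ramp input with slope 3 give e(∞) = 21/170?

120

The open loop has one pole at the origin → type 1 system.
K_v = lim_{s→0} s·G(s) = K·17 / (7·12) = (17/84)·K.
e_ss = 3/K_v = 21/170 ⇒ K_v = 170/7 ⇒ K = (170/7)/(17/84) = 120.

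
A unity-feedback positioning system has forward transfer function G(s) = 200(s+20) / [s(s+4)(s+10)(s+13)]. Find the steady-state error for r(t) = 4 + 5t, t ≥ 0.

0.65

The open loop has one pole at the origin → type 1 system. By superposition:
  • 4: tracked with zero error.
  • 5t: e_ss = 5/K_v with K_v=100/13 → 0.65.
Total e_ss = 0.65.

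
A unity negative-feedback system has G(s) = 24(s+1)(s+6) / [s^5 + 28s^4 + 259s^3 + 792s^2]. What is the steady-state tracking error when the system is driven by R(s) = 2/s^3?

The denominator has no term below 792s^2 — 2 poles at s=0, type 2.
K_a = lim_{s→0} s^2·G(s) = 24·1·6 / 792 = 2/11.
r(t) = t^2 gives R(s) = 2/s^3.
e_ss = 2/K_a = 2/(2/11) = 11.

11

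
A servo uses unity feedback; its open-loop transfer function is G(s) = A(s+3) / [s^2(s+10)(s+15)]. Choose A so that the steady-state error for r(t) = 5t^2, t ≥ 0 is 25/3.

Two free integrators in G(s): this is a type 2 system.
K_a = lim_{s→0} s^2·G(s) = A·3 / (10·15) = 0.02·A.
e_ss = 10/K_a = 25/3 ⇒ K_a = 1.2 ⇒ A = 1.2/0.02 = 60.

60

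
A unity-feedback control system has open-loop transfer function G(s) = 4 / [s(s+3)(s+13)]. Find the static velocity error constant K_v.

The open loop has one pole at the origin → type 1 system.
K_v = lim_{s→0} s·G(s) = 4 / (3·13) = 4/39.

4/39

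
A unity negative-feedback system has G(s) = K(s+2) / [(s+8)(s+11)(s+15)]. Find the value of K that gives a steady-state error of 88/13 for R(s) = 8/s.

120

The open loop has no poles at the origin → type 0 system.
K_p = lim_{s→0} G(s) = K·2 / (8·11·15) = (1/660)·K.
e_ss = 8/(1 + K_p) = 88/13 ⇒ 1 + (1/660)·K = 13/11 ⇒ K = 120.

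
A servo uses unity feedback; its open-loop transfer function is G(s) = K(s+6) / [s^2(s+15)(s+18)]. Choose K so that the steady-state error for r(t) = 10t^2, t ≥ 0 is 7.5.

Two free integrators in G(s): this is a type 2 system.
K_a = lim_{s→0} s^2·G(s) = K·6 / (15·18) = (1/45)·K.
e_ss = 20/K_a = 7.5 ⇒ K_a = 8/3 ⇒ K = (8/3)/(1/45) = 120.

120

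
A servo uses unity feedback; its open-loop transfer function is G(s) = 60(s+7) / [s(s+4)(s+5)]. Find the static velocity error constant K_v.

The open loop has one pole at the origin → type 1 system.
K_v = lim_{s→0} s·G(s) = 60·7 / (4·5) = 21.

21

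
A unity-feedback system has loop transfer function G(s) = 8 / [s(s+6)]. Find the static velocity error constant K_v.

The open loop has one pole at the origin → type 1 system.
K_v = lim_{s→0} s·G(s) = 8 / (6) = 4/3.

4/3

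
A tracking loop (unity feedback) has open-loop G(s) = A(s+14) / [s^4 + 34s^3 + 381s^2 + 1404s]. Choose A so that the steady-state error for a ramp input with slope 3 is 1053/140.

The denominator has no term below 1404s — 1 pole at s=0, type 1.
K_v = lim_{s→0} s·G(s) = A·14 / 1404 = (7/702)·A.
e_ss = 3/K_v = 1053/140 ⇒ K_v = 140/351 ⇒ A = (140/351)/(7/702) = 40.

40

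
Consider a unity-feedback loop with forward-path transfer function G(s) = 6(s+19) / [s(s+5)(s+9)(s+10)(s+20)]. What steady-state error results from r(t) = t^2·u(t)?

infinity

The open loop has one pole at the origin → type 1 system.
For a type-1 system K_a = 0, so e_ss to a parabolic input is unbounded.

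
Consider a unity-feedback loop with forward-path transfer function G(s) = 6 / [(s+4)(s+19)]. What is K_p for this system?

3/38

System type = 0 (no poles at s=0).
K_p = lim_{s→0} G(s) = 6 / (4·19) = 3/38.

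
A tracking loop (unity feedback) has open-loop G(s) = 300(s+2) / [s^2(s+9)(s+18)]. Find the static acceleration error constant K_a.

The open loop has two poles at the origin → type 2 system.
K_a = lim_{s→0} s^2·G(s) = 300·2 / (9·18) = 100/27.

100/27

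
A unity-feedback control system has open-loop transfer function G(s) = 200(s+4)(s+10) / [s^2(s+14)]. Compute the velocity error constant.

K_v = lim_{s→0} s·G(s); with 2 poles at the origin the limit diverges, so K_v = ∞.

infinity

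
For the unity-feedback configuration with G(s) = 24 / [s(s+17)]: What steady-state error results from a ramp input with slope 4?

17/6

G(s) has one factor of s in the denominator, so the system is type 1.
K_v = lim_{s→0} s·G(s) = 24 / (17) = 24/17.
e_ss = 4/K_v = 4/(24/17) = 17/6.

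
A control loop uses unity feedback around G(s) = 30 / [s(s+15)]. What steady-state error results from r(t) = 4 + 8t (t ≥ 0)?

One free integrator in G(s): this is a type 1 system. Treating each term separately:
  • 4: tracked with zero error.
  • 8t: e_ss = 8/K_v with K_v=2 → 4.
Total e_ss = 4.

4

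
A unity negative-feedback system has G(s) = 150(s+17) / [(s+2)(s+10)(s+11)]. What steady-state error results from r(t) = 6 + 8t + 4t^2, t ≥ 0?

infinity

The open loop has no poles at the origin → type 0 system. Treating each term separately:
  • 6: e_ss = 6/(1+K_p) with K_p=255/22 → 132/277.
  • 8t: a type-0 system cannot track it, e_ss → ∞.
  • 4t^2: a type-0 system cannot track it, e_ss → ∞.
The unbounded component dominates.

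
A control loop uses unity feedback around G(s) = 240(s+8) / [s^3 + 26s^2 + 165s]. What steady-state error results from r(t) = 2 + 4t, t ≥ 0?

11/32

Lowest-order denominator term is 165s, so the open loop has 1 pole at the origin → type 1 system. Treating each term separately:
  • 2: tracked with zero error.
  • 4t: e_ss = 4/K_v with K_v=128/11 → 11/32.
Total e_ss = 11/32.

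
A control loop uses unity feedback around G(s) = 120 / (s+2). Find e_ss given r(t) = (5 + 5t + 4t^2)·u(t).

G(s) has no factors of s in the denominator, so the system is type 0. By superposition:
  • 5: e_ss = 5/(1+K_p) with K_p=60 → 5/61.
  • 5t: a type-0 system cannot track it, e_ss → ∞.
  • 4t^2: a type-0 system cannot track it, e_ss → ∞.
The unbounded component dominates.

infinity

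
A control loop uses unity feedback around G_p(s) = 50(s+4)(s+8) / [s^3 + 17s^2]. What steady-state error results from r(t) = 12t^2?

Factoring s^2 from the denominator leaves a polynomial with constant term 17, so the system is type 2.
K_a = lim_{s→0} s^2·G_p(s) = 50·4·8 / 17 = 1600/17.
r(t) = 12t^2 gives R(s) = 24/s^3.
e_ss = 24/K_a = 24/(1600/17) = 0.255.

0.255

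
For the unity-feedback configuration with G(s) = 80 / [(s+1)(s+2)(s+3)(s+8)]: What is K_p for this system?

5/3

The open loop has no poles at the origin → type 0 system.
K_p = lim_{s→0} G(s) = 80 / (1·2·3·8) = 5/3.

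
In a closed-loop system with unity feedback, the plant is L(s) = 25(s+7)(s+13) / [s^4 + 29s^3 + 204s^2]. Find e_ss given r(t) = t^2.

408/2275

Lowest-order denominator term is 204s^2, so the open loop has 2 poles at the origin → type 2 system.
K_a = lim_{s→0} s^2·L(s) = 25·7·13 / 204 = 2275/204.
r(t) = t^2 gives R(s) = 2/s^3.
e_ss = 2/K_a = 2/(2275/204) = 408/2275.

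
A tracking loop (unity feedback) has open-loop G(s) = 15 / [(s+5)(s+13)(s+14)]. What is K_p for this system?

No free integrators in G(s): this is a type 0 system.
K_p = lim_{s→0} G(s) = 15 / (5·13·14) = 3/182.

3/182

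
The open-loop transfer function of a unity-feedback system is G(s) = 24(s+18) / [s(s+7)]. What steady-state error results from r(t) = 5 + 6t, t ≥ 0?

G(s) has one factor of s in the denominator, so the system is type 1. Taking each input component in turn:
  • 5: tracked with zero error.
  • 6t: e_ss = 6/K_v with K_v=432/7 → 7/72.
Total e_ss = 7/72.

7/72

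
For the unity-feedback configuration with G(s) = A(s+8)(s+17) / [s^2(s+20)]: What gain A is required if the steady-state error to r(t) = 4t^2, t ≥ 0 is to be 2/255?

Two free integrators in G(s): this is a type 2 system.
K_a = lim_{s→0} s^2·G(s) = A·8·17 / (20) = 6.8·A.
e_ss = 8/K_a = 2/255 ⇒ K_a = 1020 ⇒ A = 1020/6.8 = 150.

150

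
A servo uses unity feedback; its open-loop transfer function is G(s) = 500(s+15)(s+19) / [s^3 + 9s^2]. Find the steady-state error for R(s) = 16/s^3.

12/11875

Lowest-order denominator term is 9s^2, so the open loop has 2 poles at the origin → type 2 system.
K_a = lim_{s→0} s^2·G(s) = 500·15·19 / 9 = 47500/3.
r(t) = 8t^2 gives R(s) = 16/s^3.
e_ss = 16/K_a = 16/(47500/3) = 12/11875.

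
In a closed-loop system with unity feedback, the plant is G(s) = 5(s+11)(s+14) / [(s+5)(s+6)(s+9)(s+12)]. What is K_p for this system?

No free integrators in G(s): this is a type 0 system.
K_p = lim_{s→0} G(s) = 5·11·14 / (5·6·9·12) = 77/324.

77/324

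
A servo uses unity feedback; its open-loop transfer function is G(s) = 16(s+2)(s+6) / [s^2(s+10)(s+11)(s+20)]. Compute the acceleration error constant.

24/275

Two free integrators in G(s): this is a type 2 system.
K_a = lim_{s→0} s^2·G(s) = 16·2·6 / (10·11·20) = 24/275.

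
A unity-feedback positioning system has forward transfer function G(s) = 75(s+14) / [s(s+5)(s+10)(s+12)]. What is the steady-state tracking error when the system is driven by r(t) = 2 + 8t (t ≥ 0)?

One free integrator in G(s): this is a type 1 system. Taking each input component in turn:
  • 2: tracked with zero error.
  • 8t: e_ss = 8/K_v with K_v=1.75 → 32/7.
Total e_ss = 32/7.

32/7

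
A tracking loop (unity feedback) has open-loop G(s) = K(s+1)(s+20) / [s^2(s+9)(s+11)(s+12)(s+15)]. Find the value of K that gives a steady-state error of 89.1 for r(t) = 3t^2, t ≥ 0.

60

Two free integrators in G(s): this is a type 2 system.
K_a = lim_{s→0} s^2·G(s) = K·1·20 / (9·11·12·15) = (1/891)·K.
e_ss = 6/K_a = 89.1 ⇒ K_a = 20/297 ⇒ K = (20/297)/(1/891) = 60.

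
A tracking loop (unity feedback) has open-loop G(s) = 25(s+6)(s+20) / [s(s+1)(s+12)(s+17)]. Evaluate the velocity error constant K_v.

One free integrator in G(s): this is a type 1 system.
K_v = lim_{s→0} s·G(s) = 25·6·20 / (1·12·17) = 250/17.

250/17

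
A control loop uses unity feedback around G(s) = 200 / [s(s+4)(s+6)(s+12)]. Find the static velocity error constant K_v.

25/36

One free integrator in G(s): this is a type 1 system.
K_v = lim_{s→0} s·G(s) = 200 / (4·6·12) = 25/36.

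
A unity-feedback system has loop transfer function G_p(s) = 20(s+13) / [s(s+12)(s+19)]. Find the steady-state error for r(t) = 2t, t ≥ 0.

The open loop has one pole at the origin → type 1 system.
K_v = lim_{s→0} s·G_p(s) = 20·13 / (12·19) = 65/57.
e_ss = 2/K_v = 2/(65/57) = 114/65.

114/65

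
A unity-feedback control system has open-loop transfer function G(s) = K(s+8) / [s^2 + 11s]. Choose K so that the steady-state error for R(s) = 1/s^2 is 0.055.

The denominator has no term below 11s — 1 pole at s=0, type 1.
K_v = lim_{s→0} s·G(s) = K·8 / 11 = (8/11)·K.
e_ss = 1/K_v = 0.055 ⇒ K_v = 200/11 ⇒ K = (200/11)/(8/11) = 25.

25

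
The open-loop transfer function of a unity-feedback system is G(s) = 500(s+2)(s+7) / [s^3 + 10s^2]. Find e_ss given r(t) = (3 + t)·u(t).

0

Factoring s^2 from the denominator leaves a polynomial with constant term 10, so the system is type 2. Taking each input component in turn:
  • 3: tracked with zero error.
  • t: tracked with zero error.
Total e_ss = 0.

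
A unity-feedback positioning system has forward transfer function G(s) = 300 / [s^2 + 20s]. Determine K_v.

15

The denominator has no term below 20s — 1 pole at s=0, type 1.
K_v = lim_{s→0} s·G(s) = 300 / 20 = 15.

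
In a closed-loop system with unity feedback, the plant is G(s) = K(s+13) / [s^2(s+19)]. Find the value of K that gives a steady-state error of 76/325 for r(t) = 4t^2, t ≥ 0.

50

System type = 2 (two poles at s=0).
K_a = lim_{s→0} s^2·G(s) = K·13 / (19) = (13/19)·K.
e_ss = 8/K_a = 76/325 ⇒ K_a = 650/19 ⇒ K = (650/19)/(13/19) = 50.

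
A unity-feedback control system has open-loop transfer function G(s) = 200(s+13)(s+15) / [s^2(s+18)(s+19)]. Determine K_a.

6500/57

System type = 2 (two poles at s=0).
K_a = lim_{s→0} s^2·G(s) = 200·13·15 / (18·19) = 6500/57.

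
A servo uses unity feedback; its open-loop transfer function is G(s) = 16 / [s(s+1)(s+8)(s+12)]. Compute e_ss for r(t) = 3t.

18

The open loop has one pole at the origin → type 1 system.
K_v = lim_{s→0} s·G(s) = 16 / (1·8·12) = 1/6.
e_ss = 3/K_v = 3/(1/6) = 18.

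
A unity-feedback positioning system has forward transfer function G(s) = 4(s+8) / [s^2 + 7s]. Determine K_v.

32/7

The denominator has no term below 7s — 1 pole at s=0, type 1.
K_v = lim_{s→0} s·G(s) = 4·8 / 7 = 32/7.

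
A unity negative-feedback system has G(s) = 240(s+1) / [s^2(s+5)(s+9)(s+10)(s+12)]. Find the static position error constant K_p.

K_p = lim_{s→0} G(s); with 2 poles at the origin the limit diverges, so K_p = ∞.

infinity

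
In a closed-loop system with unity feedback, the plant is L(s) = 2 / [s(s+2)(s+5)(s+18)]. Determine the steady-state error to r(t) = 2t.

System type = 1 (one pole at s=0).
K_v = lim_{s→0} s·L(s) = 2 / (2·5·18) = 1/90.
e_ss = 2/K_v = 2/(1/90) = 180.

180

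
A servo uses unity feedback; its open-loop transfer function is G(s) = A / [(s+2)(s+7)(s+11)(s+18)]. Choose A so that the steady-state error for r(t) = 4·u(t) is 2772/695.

8

No free integrators in G(s): this is a type 0 system.
K_p = lim_{s→0} G(s) = A / (2·7·11·18) = (1/2772)·A.
e_ss = 4/(1 + K_p) = 2772/695 ⇒ 1 + (1/2772)·A = 695/693 ⇒ A = 8.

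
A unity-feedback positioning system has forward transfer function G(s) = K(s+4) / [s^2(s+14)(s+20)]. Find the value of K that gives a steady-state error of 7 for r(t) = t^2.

20

The open loop has two poles at the origin → type 2 system.
K_a = lim_{s→0} s^2·G(s) = K·4 / (14·20) = (1/70)·K.
e_ss = 2/K_a = 7 ⇒ K_a = 2/7 ⇒ K = (2/7)/(1/70) = 20.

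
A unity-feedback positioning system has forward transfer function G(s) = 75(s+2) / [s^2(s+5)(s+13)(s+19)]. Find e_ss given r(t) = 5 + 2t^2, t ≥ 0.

494/15

System type = 2 (two poles at s=0). By superposition:
  • 5: tracked with zero error.
  • 2t^2: e_ss = 4/K_a with K_a=30/247 → 494/15.
Total e_ss = 494/15.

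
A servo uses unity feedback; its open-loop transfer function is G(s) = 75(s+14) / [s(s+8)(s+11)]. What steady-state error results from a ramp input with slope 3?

44/175

The open loop has one pole at the origin → type 1 system.
K_v = lim_{s→0} s·G(s) = 75·14 / (8·11) = 525/44.
e_ss = 3/K_v = 3/(525/44) = 44/175.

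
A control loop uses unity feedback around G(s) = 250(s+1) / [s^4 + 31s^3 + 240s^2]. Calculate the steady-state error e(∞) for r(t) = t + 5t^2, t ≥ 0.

Factoring s^2 from the denominator leaves a polynomial with constant term 240, so the system is type 2. By superposition:
  • t: tracked with zero error.
  • 5t^2: e_ss = 10/K_a with K_a=25/24 → 9.6.
Total e_ss = 9.6.

9.6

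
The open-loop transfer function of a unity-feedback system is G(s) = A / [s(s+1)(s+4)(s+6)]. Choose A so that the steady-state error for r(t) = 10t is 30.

8

System type = 1 (one pole at s=0).
K_v = lim_{s→0} s·G(s) = A / (1·4·6) = (1/24)·A.
e_ss = 10/K_v = 30 ⇒ K_v = 1/3 ⇒ A = (1/3)/(1/24) = 8.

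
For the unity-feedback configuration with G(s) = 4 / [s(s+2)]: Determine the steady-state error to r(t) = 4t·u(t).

2

One free integrator in G(s): this is a type 1 system.
K_v = lim_{s→0} s·G(s) = 4 / (2) = 2.
e_ss = 4/K_v = 4/2 = 2.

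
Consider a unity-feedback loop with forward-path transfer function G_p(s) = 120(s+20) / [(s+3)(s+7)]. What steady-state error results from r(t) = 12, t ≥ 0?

No free integrators in G_p(s): this is a type 0 system.
K_p = lim_{s→0} G_p(s) = 120·20 / (3·7) = 800/7.
e_ss = 12/(1 + K_p) = 12/(807/7) = 28/269.

28/269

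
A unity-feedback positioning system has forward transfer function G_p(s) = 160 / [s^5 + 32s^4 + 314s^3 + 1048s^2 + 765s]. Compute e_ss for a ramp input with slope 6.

28.6875

Lowest-order denominator term is 765s, so the open loop has 1 pole at the origin → type 1 system.
K_v = lim_{s→0} s·G_p(s) = 160 / 765 = 32/153.
e_ss = 6/K_v = 6/(32/153) = 28.6875.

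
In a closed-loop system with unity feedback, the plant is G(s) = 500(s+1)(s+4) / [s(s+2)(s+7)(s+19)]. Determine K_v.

One free integrator in G(s): this is a type 1 system.
K_v = lim_{s→0} s·G(s) = 500·1·4 / (2·7·19) = 1000/133.

1000/133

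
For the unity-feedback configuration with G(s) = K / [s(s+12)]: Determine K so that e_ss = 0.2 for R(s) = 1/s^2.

60

The open loop has one pole at the origin → type 1 system.
K_v = lim_{s→0} s·G(s) = K / (12) = (1/12)·K.
e_ss = 1/K_v = 0.2 ⇒ K_v = 5 ⇒ K = 5/(1/12) = 60.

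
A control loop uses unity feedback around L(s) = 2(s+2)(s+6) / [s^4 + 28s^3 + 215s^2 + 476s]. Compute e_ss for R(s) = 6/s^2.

119

Factoring s from the denominator leaves a polynomial with constant term 476, so the system is type 1.
K_v = lim_{s→0} s·L(s) = 2·2·6 / 476 = 6/119.
e_ss = 6/K_v = 6/(6/119) = 119.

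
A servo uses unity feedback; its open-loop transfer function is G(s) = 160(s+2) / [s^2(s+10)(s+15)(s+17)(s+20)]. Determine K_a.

8/1275

The open loop has two poles at the origin → type 2 system.
K_a = lim_{s→0} s^2·G(s) = 160·2 / (10·15·17·20) = 8/1275.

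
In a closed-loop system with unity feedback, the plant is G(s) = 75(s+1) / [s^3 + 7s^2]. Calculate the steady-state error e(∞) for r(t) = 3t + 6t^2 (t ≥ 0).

Lowest-order denominator term is 7s^2, so the open loop has 2 poles at the origin → type 2 system. Taking each input component in turn:
  • 3t: tracked with zero error.
  • 6t^2: e_ss = 12/K_a with K_a=75/7 → 1.12.
Total e_ss = 1.12.

1.12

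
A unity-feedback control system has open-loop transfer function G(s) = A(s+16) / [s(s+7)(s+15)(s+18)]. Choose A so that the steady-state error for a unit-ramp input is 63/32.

G(s) has one factor of s in the denominator, so the system is type 1.
K_v = lim_{s→0} s·G(s) = A·16 / (7·15·18) = (8/945)·A.
e_ss = 1/K_v = 63/32 ⇒ K_v = 32/63 ⇒ A = (32/63)/(8/945) = 60.

60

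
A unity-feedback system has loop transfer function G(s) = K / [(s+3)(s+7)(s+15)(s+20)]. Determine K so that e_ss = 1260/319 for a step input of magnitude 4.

G(s) has no factors of s in the denominator, so the system is type 0.
K_p = lim_{s→0} G(s) = K / (3·7·15·20) = (1/6300)·K.
e_ss = 4/(1 + K_p) = 1260/319 ⇒ 1 + (1/6300)·K = 319/315 ⇒ K = 80.

80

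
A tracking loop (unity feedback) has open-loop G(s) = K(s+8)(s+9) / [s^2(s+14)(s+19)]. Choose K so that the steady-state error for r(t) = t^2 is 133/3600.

200

G(s) has two factors of s in the denominator, so the system is type 2.
K_a = lim_{s→0} s^2·G(s) = K·8·9 / (14·19) = (36/133)·K.
e_ss = 2/K_a = 133/3600 ⇒ K_a = 7200/133 ⇒ K = (7200/133)/(36/133) = 200.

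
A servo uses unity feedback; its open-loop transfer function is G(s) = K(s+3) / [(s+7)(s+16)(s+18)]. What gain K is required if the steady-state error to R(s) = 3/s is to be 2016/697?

25

System type = 0 (no poles at s=0).
K_p = lim_{s→0} G(s) = K·3 / (7·16·18) = (1/672)·K.
e_ss = 3/(1 + K_p) = 2016/697 ⇒ 1 + (1/672)·K = 697/672 ⇒ K = 25.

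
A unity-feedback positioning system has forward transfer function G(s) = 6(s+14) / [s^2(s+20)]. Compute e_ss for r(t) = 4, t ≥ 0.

0

System type = 2 (two poles at s=0).
K_p = ∞ for a type-2 system; e_ss to a step is zero.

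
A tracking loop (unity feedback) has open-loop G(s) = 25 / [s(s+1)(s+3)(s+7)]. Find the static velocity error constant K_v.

System type = 1 (one pole at s=0).
K_v = lim_{s→0} s·G(s) = 25 / (1·3·7) = 25/21.

25/21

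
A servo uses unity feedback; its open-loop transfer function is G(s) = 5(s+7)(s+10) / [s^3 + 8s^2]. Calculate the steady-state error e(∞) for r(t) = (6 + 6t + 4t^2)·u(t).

The denominator has no term below 8s^2 — 2 poles at s=0, type 2. Taking each input component in turn:
  • 6: tracked with zero error.
  • 6t: tracked with zero error.
  • 4t^2: e_ss = 8/K_a with K_a=43.75 → 32/175.
Total e_ss = 32/175.

32/175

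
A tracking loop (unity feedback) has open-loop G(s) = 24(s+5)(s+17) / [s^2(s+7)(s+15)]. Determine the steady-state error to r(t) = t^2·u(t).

Two free integrators in G(s): this is a type 2 system.
K_a = lim_{s→0} s^2·G(s) = 24·5·17 / (7·15) = 136/7.
r(t) = t^2 gives R(s) = 2/s^3.
e_ss = 2/K_a = 2/(136/7) = 7/68.

7/68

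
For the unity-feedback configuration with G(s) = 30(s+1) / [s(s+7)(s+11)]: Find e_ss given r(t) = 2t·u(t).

The open loop has one pole at the origin → type 1 system.
K_v = lim_{s→0} s·G(s) = 30·1 / (7·11) = 30/77.
e_ss = 2/K_v = 2/(30/77) = 77/15.

77/15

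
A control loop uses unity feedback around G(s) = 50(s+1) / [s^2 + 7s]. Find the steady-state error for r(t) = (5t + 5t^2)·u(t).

Factoring s from the denominator leaves a polynomial with constant term 7, so the system is type 1. Treating each term separately:
  • 5t: e_ss = 5/K_v with K_v=50/7 → 0.7.
  • 5t^2: a type-1 system cannot track it, e_ss → ∞.
The unbounded component dominates.

infinity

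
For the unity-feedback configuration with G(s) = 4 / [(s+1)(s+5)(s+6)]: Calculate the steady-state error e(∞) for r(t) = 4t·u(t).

The open loop has no poles at the origin → type 0 system.
For a type-0 system K_v = 0, so e_ss to a ramp input is unbounded.

infinity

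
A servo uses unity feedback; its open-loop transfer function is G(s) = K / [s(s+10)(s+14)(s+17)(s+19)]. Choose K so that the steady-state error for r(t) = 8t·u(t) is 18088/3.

System type = 1 (one pole at s=0).
K_v = lim_{s→0} s·G(s) = K / (10·14·17·19) = (1/45220)·K.
e_ss = 8/K_v = 18088/3 ⇒ K_v = 3/2261 ⇒ K = (3/2261)/(1/45220) = 60.

60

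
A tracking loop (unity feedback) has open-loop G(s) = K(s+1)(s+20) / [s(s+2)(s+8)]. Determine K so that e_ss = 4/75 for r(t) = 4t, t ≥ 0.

One free integrator in G(s): this is a type 1 system.
K_v = lim_{s→0} s·G(s) = K·1·20 / (2·8) = 1.25·K.
e_ss = 4/K_v = 4/75 ⇒ K_v = 75 ⇒ K = 75/1.25 = 60.

60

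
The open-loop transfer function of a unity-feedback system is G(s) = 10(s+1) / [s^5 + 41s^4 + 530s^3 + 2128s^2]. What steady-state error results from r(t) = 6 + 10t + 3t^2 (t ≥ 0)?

The denominator has no term below 2128s^2 — 2 poles at s=0, type 2. Taking each input component in turn:
  • 6: tracked with zero error.
  • 10t: tracked with zero error.
  • 3t^2: e_ss = 6/K_a with K_a=5/1064 → 1276.8.
Total e_ss = 1276.8.

1276.8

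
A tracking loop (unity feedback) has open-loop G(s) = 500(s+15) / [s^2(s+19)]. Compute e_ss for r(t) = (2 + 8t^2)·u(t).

76/1875

Two free integrators in G(s): this is a type 2 system. By superposition:
  • 2: tracked with zero error.
  • 8t^2: e_ss = 16/K_a with K_a=7500/19 → 76/1875.
Total e_ss = 76/1875.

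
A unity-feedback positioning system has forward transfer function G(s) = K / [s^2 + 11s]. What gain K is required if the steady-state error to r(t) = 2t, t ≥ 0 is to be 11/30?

60

Factoring s from the denominator leaves a polynomial with constant term 11, so the system is type 1.
K_v = lim_{s→0} s·G(s) = K / 11 = (1/11)·K.
e_ss = 2/K_v = 11/30 ⇒ K_v = 60/11 ⇒ K = (60/11)/(1/11) = 60.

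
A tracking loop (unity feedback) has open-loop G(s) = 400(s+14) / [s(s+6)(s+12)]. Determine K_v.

700/9

The open loop has one pole at the origin → type 1 system.
K_v = lim_{s→0} s·G(s) = 400·14 / (6·12) = 700/9.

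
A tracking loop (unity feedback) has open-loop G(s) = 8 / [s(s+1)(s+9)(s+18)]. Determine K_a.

0

The open loop has one pole at the origin → type 1 system.
K_a = lim_{s→0} s^2·G(s) = 0 (the extra factor of s kills the finite limit).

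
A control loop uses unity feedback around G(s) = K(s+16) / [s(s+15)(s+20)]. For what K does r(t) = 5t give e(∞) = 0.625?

System type = 1 (one pole at s=0).
K_v = lim_{s→0} s·G(s) = K·16 / (15·20) = (4/75)·K.
e_ss = 5/K_v = 0.625 ⇒ K_v = 8 ⇒ K = 8/(4/75) = 150.

150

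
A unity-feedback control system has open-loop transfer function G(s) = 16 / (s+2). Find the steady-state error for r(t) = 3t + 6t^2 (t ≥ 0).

No free integrators in G(s): this is a type 0 system. Taking each input component in turn:
  • 3t: a type-0 system cannot track it, e_ss → ∞.
  • 6t^2: a type-0 system cannot track it, e_ss → ∞.
The unbounded component dominates.

infinity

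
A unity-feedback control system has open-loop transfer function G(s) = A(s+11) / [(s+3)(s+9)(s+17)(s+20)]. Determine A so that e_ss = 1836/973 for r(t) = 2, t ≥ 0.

50

G(s) has no factors of s in the denominator, so the system is type 0.
K_p = lim_{s→0} G(s) = A·11 / (3·9·17·20) = (11/9180)·A.
e_ss = 2/(1 + K_p) = 1836/973 ⇒ 1 + (11/9180)·A = 973/918 ⇒ A = 50.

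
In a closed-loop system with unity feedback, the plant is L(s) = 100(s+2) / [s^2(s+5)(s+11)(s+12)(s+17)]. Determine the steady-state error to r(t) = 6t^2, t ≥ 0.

The open loop has two poles at the origin → type 2 system.
K_a = lim_{s→0} s^2·L(s) = 100·2 / (5·11·12·17) = 10/561.
r(t) = 6t^2 gives R(s) = 12/s^3.
e_ss = 12/K_a = 12/(10/561) = 673.2.

673.2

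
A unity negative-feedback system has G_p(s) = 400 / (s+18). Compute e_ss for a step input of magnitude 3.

27/209

G_p(s) has no factors of s in the denominator, so the system is type 0.
K_p = lim_{s→0} G_p(s) = 400 / (18) = 200/9.
e_ss = 3/(1 + K_p) = 3/(209/9) = 27/209.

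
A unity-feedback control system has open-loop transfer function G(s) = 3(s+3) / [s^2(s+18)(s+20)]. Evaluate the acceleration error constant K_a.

0.025

The open loop has two poles at the origin → type 2 system.
K_a = lim_{s→0} s^2·G(s) = 3·3 / (18·20) = 0.025.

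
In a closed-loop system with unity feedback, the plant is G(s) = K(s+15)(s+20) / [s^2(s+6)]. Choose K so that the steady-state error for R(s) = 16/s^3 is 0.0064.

Two free integrators in G(s): this is a type 2 system.
K_a = lim_{s→0} s^2·G(s) = K·15·20 / (6) = 50·K.
e_ss = 16/K_a = 0.0064 ⇒ K_a = 2500 ⇒ K = 2500/50 = 50.

50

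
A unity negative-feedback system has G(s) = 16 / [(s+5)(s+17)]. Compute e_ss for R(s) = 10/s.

850/101

No free integrators in G(s): this is a type 0 system.
K_p = lim_{s→0} G(s) = 16 / (5·17) = 16/85.
e_ss = 10/(1 + K_p) = 10/(101/85) = 850/101.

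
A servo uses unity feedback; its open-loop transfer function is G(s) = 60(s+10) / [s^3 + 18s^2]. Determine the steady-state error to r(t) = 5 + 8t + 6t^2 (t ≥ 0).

0.36

Factoring s^2 from the denominator leaves a polynomial with constant term 18, so the system is type 2. By superposition:
  • 5: tracked with zero error.
  • 8t: tracked with zero error.
  • 6t^2: e_ss = 12/K_a with K_a=100/3 → 0.36.
Total e_ss = 0.36.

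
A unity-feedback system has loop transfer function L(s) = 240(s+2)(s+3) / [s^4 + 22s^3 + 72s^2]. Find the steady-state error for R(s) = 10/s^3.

0.5

Lowest-order denominator term is 72s^2, so the open loop has 2 poles at the origin → type 2 system.
K_a = lim_{s→0} s^2·L(s) = 240·2·3 / 72 = 20.
r(t) = 5t^2 gives R(s) = 10/s^3.
e_ss = 10/K_a = 10/20 = 0.5.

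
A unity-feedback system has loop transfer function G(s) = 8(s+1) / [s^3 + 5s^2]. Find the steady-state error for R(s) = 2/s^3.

1.25

Lowest-order denominator term is 5s^2, so the open loop has 2 poles at the origin → type 2 system.
K_a = lim_{s→0} s^2·G(s) = 8·1 / 5 = 1.6.
r(t) = t^2 gives R(s) = 2/s^3.
e_ss = 2/K_a = 2/1.6 = 1.25.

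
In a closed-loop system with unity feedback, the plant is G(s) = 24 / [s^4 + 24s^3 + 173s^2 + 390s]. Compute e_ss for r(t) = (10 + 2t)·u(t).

32.5

Lowest-order denominator term is 390s, so the open loop has 1 pole at the origin → type 1 system. Treating each term separately:
  • 10: tracked with zero error.
  • 2t: e_ss = 2/K_v with K_v=4/65 → 32.5.
Total e_ss = 32.5.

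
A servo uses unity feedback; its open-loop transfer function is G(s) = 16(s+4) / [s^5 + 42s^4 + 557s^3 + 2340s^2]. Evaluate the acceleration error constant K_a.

Factoring s^2 from the denominator leaves a polynomial with constant term 2340, so the system is type 2.
K_a = lim_{s→0} s^2·G(s) = 16·4 / 2340 = 16/585.

16/585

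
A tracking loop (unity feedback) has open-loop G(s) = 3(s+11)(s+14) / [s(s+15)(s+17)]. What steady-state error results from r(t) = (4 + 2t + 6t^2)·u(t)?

infinity

One free integrator in G(s): this is a type 1 system. Taking each input component in turn:
  • 4: tracked with zero error.
  • 2t: e_ss = 2/K_v with K_v=154/85 → 85/77.
  • 6t^2: a type-1 system cannot track it, e_ss → ∞.
The unbounded component dominates.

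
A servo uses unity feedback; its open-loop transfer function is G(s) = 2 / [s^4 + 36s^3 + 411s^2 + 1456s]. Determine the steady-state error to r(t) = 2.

Factoring s from the denominator leaves a polynomial with constant term 1456, so the system is type 1.
K_p = ∞ for a type-1 system; e_ss to a step is zero.

0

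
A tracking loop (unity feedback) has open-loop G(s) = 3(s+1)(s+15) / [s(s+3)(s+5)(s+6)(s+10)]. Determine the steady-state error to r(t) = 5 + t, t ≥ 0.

One free integrator in G(s): this is a type 1 system. Taking each input component in turn:
  • 5: tracked with zero error.
  • t: e_ss = 1/K_v with K_v=0.05 → 20.
Total e_ss = 20.

20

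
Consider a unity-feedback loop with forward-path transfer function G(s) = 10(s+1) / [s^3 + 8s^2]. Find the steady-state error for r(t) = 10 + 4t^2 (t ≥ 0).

6.4

Lowest-order denominator term is 8s^2, so the open loop has 2 poles at the origin → type 2 system. By superposition:
  • 10: tracked with zero error.
  • 4t^2: e_ss = 8/K_a with K_a=1.25 → 6.4.
Total e_ss = 6.4.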